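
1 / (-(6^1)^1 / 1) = -1 / 6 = -0.17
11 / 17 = 0.65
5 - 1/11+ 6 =120/11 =10.91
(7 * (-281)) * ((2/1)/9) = -437.11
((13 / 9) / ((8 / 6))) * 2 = 13 / 6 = 2.17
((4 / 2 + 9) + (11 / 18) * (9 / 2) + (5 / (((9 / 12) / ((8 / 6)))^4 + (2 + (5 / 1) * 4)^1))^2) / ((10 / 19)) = 440056907807761 / 16781811300872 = 26.22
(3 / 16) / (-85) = -3 / 1360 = -0.00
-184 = -184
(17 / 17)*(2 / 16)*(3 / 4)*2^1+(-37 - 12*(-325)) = 61811 / 16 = 3863.19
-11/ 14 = -0.79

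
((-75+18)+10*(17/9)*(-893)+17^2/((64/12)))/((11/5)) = -12146825/1584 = -7668.45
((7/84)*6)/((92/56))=7/23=0.30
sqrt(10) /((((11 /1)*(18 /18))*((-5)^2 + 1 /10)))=10*sqrt(10) /2761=0.01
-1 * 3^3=-27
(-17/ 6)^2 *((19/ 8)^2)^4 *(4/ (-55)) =-4908249718849/ 8304721920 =-591.02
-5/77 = -0.06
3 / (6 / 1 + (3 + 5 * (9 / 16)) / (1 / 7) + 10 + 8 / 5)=240 / 4663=0.05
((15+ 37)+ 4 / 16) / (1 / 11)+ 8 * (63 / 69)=53549 / 92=582.05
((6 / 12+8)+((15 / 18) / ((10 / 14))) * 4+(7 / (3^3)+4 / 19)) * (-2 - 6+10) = 13991 / 513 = 27.27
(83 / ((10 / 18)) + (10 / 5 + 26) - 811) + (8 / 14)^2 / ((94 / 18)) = -7295184 / 11515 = -633.54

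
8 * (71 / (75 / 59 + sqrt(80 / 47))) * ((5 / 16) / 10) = -2953245 / 11284 + 247151 * sqrt(235) / 14105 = 6.89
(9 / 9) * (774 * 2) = 1548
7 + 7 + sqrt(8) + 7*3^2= 2*sqrt(2) + 77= 79.83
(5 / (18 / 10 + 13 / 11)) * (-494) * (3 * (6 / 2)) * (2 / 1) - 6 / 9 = -14911.03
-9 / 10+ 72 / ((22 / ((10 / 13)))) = 2313 / 1430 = 1.62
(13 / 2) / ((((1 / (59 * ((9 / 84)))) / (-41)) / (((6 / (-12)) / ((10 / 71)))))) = 6698211 / 1120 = 5980.55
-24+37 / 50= -1163 / 50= -23.26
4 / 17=0.24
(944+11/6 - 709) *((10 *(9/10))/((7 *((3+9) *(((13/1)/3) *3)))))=203/104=1.95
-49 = -49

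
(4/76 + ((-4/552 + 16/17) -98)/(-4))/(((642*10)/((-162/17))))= -39024063/1081068080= -0.04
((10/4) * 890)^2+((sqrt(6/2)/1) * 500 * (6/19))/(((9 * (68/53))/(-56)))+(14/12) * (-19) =29703617/6 - 742000 * sqrt(3)/969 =4949276.54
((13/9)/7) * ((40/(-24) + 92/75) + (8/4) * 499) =36023/175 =205.85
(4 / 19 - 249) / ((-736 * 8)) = 4727 / 111872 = 0.04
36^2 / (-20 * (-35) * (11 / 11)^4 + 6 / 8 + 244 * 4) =5184 / 6707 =0.77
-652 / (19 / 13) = -446.11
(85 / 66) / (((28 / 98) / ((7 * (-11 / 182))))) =-595 / 312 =-1.91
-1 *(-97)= 97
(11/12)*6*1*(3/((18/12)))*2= 22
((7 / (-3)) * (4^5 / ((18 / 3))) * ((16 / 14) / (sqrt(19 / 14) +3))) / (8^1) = -13.66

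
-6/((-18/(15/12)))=5/12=0.42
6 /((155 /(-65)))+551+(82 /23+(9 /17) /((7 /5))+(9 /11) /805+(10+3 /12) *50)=61733891 /57970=1064.93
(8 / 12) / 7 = 2 / 21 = 0.10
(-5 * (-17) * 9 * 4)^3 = 28652616000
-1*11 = -11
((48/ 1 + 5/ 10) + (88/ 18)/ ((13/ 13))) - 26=27.39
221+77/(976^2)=210519373/952576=221.00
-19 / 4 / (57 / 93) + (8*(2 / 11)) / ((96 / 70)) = -6.69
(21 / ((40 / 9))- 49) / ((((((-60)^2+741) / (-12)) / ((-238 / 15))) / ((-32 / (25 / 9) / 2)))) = 10115952 / 904375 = 11.19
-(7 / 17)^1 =-7 / 17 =-0.41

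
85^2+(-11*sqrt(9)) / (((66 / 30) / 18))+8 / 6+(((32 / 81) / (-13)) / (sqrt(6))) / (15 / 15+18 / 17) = 20869 / 3-272*sqrt(6) / 110565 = 6956.33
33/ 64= 0.52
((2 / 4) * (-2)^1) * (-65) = 65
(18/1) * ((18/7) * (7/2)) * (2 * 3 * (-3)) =-2916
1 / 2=0.50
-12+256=244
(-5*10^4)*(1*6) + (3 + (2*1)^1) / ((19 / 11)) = -5699945 / 19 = -299997.11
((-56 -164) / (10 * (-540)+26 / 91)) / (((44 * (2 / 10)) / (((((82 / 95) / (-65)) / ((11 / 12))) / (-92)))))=861 / 1181017409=0.00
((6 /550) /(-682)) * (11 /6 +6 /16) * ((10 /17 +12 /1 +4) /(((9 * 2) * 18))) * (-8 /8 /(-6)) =-2491 /8264203200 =-0.00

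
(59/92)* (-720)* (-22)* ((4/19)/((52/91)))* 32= 52335360/437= 119760.55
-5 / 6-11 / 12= -7 / 4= -1.75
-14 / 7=-2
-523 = -523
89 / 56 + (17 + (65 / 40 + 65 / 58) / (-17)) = 254377 / 13804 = 18.43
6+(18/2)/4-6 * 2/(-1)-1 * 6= 57/4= 14.25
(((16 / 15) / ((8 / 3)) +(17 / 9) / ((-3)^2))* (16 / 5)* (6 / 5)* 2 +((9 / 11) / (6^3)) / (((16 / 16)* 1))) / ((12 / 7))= 9745603 / 3564000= 2.73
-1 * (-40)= 40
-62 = -62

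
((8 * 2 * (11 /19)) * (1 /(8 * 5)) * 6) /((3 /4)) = 176 /95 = 1.85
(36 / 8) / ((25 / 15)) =2.70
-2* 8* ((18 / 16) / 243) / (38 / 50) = -50 / 513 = -0.10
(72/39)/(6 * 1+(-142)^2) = 12/131105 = 0.00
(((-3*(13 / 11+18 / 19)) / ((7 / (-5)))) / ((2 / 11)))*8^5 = 109363200 / 133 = 822279.70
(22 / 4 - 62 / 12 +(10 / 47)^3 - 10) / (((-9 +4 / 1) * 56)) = 3007867 / 87211320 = 0.03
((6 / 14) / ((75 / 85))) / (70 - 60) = 17 / 350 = 0.05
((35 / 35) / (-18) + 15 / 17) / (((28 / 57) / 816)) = 9614 / 7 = 1373.43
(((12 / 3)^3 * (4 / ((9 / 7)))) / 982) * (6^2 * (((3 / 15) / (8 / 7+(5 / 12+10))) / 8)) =37632 / 2383805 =0.02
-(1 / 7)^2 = -0.02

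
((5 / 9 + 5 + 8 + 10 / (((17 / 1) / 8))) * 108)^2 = 3889712.06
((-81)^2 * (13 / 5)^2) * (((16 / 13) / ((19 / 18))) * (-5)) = -24564384 / 95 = -258572.46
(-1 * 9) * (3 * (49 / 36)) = -147 / 4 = -36.75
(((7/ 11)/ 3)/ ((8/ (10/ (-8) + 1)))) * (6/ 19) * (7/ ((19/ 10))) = -245/ 31768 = -0.01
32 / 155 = 0.21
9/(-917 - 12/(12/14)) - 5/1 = -4664/931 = -5.01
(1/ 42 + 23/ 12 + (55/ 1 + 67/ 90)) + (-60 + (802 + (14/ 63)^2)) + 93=10123607/ 11340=892.73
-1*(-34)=34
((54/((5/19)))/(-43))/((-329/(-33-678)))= -729486/70735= -10.31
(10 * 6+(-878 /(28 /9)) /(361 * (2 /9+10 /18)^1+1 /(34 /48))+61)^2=5261173467398809 /365359802500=14399.98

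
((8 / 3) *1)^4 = 4096 / 81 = 50.57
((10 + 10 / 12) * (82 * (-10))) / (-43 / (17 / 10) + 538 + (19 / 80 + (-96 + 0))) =-21.31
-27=-27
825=825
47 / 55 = 0.85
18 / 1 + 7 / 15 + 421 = 6592 / 15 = 439.47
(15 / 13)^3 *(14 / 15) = 3150 / 2197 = 1.43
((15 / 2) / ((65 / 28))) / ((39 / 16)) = 224 / 169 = 1.33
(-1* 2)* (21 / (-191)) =42 / 191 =0.22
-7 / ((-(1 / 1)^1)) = 7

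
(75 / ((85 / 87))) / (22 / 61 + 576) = 79605 / 597686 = 0.13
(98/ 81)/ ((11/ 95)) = 10.45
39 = 39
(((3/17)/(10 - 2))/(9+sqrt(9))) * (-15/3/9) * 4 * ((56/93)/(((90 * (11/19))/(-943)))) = 125419/2817342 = 0.04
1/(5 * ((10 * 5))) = 1/250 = 0.00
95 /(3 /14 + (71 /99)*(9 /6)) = 21945 /298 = 73.64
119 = 119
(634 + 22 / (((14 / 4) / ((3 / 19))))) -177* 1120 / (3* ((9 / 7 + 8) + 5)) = -2653754 / 665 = -3990.61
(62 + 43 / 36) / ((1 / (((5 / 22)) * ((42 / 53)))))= 79625 / 6996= 11.38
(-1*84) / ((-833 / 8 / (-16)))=-1536 / 119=-12.91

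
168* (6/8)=126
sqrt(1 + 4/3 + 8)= sqrt(93)/3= 3.21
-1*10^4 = -10000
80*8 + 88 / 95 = 60888 / 95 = 640.93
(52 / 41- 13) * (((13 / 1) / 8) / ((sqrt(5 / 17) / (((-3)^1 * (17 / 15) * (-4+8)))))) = 106301 * sqrt(85) / 2050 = 478.07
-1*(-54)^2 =-2916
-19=-19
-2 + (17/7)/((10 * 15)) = -2083/1050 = -1.98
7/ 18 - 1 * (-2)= 43/ 18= 2.39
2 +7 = 9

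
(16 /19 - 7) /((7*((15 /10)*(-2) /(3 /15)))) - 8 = -5281 /665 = -7.94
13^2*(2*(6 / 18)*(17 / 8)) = 2873 / 12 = 239.42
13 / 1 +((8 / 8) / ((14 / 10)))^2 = 662 / 49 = 13.51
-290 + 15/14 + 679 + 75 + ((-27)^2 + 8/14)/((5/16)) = 27997/10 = 2799.70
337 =337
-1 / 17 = -0.06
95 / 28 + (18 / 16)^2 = 2087 / 448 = 4.66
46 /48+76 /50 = 2.48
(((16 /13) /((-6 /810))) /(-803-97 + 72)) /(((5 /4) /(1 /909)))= 16 /90597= 0.00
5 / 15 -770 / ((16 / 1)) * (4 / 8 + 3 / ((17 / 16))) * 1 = -130243 / 816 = -159.61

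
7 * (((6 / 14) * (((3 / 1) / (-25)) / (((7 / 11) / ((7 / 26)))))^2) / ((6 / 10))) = 1089 / 84500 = 0.01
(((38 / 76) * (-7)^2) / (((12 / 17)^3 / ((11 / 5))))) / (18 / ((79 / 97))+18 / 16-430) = -19018223 / 50481360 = -0.38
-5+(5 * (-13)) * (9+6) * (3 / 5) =-590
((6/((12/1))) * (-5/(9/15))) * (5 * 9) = -187.50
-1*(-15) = 15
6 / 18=1 / 3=0.33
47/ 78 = 0.60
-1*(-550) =550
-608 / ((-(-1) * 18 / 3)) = -304 / 3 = -101.33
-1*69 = -69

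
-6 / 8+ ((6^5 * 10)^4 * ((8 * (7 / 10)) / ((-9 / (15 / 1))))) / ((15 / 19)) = -432239175580778496000.75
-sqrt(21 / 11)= -sqrt(231) / 11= -1.38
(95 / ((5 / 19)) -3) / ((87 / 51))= 6086 / 29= 209.86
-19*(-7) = 133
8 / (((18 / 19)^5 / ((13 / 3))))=45.43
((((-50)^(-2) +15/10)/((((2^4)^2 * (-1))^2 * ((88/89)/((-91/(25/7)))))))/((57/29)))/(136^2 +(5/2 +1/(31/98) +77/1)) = -17379749387/1075724107776000000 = -0.00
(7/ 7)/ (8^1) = 1/ 8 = 0.12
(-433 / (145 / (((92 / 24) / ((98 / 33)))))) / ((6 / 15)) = -109549 / 11368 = -9.64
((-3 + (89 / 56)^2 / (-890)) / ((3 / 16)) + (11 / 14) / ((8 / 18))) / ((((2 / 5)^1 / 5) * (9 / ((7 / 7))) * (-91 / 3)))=209435 / 321048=0.65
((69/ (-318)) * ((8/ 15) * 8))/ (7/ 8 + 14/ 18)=-17664/ 31535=-0.56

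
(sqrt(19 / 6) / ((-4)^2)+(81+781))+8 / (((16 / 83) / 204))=sqrt(114) / 96+9328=9328.11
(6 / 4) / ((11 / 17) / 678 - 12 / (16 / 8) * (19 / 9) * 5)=-5763 / 243323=-0.02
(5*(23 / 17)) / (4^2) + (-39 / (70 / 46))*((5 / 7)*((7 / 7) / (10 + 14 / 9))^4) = 0.42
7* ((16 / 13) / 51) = 112 / 663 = 0.17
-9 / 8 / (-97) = 9 / 776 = 0.01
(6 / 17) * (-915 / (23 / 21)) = -115290 / 391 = -294.86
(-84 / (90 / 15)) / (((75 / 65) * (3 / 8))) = -32.36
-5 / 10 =-1 / 2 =-0.50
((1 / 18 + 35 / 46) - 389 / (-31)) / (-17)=-85762 / 109089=-0.79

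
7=7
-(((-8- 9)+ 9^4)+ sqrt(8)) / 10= -3272 / 5- sqrt(2) / 5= -654.68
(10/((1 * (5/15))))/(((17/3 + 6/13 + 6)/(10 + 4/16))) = 23985/946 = 25.35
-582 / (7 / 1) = -582 / 7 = -83.14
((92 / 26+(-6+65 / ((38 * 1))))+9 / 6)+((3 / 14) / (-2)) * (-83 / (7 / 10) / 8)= 452555 / 193648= 2.34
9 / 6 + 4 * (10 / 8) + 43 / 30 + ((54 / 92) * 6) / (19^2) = 989272 / 124545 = 7.94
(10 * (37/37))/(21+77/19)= 95/238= 0.40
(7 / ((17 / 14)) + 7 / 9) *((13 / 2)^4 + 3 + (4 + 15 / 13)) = 28720153 / 2448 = 11732.09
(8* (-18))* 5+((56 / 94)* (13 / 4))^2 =-1582199 / 2209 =-716.25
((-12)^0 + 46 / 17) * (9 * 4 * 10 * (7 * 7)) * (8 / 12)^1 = 740880 / 17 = 43581.18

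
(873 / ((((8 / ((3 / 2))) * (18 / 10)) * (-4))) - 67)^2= 32982049 / 4096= 8052.26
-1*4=-4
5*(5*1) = 25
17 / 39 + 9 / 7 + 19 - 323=-302.28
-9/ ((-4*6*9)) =0.04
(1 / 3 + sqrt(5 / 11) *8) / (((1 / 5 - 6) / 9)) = -8.89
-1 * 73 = -73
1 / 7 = 0.14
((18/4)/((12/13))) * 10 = 195/4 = 48.75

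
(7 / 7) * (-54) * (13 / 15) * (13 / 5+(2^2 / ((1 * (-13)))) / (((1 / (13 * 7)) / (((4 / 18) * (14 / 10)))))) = 286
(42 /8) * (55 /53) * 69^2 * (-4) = -5498955 /53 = -103753.87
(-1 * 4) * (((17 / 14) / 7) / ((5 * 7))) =-34 / 1715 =-0.02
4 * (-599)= -2396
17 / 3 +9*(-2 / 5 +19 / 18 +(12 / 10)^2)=3679 / 150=24.53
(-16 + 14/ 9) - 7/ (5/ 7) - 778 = -36101/ 45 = -802.24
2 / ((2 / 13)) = 13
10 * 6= 60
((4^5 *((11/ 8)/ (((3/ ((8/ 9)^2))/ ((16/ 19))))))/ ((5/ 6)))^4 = 19719501490.55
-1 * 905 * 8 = -7240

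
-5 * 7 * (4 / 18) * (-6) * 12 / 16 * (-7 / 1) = -245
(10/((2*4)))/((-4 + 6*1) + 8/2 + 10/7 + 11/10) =175/1194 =0.15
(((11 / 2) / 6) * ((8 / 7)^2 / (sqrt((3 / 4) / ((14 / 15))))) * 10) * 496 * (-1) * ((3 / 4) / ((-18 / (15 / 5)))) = 43648 * sqrt(70) / 441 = 828.08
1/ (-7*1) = -0.14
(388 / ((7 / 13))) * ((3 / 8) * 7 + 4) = 66833 / 14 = 4773.79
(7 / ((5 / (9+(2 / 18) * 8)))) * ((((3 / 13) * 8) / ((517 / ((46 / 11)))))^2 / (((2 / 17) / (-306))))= -219444164352 / 27328963805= -8.03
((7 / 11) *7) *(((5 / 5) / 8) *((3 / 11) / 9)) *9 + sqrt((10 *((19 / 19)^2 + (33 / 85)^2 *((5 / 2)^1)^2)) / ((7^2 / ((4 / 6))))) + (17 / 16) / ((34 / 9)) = 1677 / 3872 + 5 *sqrt(1347) / 357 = 0.95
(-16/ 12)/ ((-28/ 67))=67/ 21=3.19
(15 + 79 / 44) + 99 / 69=18449 / 1012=18.23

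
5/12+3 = 41/12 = 3.42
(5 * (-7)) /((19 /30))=-1050 /19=-55.26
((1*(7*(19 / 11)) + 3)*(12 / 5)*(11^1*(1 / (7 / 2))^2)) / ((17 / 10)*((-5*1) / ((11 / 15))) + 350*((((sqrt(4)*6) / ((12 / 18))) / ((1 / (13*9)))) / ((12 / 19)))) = 0.00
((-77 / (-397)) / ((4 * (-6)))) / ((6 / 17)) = -1309 / 57168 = -0.02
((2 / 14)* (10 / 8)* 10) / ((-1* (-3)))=25 / 42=0.60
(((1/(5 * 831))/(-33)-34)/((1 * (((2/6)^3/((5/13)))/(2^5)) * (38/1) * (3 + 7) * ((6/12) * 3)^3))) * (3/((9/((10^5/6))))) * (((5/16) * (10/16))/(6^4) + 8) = -3866848302199375/9875735298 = -391550.42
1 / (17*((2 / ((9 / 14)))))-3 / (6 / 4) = -1.98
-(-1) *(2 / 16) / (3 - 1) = 1 / 16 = 0.06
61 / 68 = 0.90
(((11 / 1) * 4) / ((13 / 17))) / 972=187 / 3159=0.06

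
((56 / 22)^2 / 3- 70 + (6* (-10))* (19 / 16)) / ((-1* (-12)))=-201959 / 17424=-11.59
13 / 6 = 2.17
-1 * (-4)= 4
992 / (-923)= -992 / 923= -1.07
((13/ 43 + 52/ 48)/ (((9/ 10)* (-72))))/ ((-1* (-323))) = -3575/ 54000432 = -0.00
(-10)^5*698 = -69800000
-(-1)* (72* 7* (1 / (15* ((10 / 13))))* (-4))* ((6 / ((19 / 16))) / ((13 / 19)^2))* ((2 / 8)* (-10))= 306432 / 65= 4714.34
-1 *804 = -804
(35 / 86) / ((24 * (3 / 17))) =595 / 6192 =0.10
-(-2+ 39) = -37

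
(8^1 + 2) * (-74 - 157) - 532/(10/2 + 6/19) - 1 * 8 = -244226/101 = -2418.08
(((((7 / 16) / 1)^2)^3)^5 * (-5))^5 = -18178415418201072391976637510599034890374561405372939164461147523773927684482365611145592837169408618333836292567878523425597653125 / 4149515568880992958512407863691161151012446232242436899995657329690652811412908146399707048947103794288197886611300789182395151075411775307886874834113963687061181803401509523685376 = -0.00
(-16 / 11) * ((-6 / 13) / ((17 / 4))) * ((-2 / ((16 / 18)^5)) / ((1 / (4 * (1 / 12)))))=-59049 / 311168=-0.19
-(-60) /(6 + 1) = 60 /7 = 8.57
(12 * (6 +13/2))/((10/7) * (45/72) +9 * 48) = 4200/12121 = 0.35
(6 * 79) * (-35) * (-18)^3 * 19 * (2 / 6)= 612768240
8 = 8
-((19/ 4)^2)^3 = -47045881/ 4096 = -11485.81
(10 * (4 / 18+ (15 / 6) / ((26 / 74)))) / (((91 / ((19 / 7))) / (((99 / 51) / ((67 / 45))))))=1583175 / 554827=2.85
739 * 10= 7390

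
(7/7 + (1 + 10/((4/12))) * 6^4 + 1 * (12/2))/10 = 40183/10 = 4018.30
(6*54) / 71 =324 / 71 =4.56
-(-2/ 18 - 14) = 127/ 9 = 14.11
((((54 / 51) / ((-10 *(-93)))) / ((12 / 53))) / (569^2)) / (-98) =-53 / 334419212120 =-0.00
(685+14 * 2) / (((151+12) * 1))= 4.37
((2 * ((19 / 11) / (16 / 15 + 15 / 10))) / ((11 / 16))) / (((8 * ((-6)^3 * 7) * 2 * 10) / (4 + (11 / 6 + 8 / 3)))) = -323 / 4695768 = -0.00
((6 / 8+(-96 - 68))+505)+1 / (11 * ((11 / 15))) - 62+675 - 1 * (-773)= 1727.87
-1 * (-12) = 12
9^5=59049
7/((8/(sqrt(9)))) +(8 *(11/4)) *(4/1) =90.62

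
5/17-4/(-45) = 293/765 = 0.38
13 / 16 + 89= 1437 / 16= 89.81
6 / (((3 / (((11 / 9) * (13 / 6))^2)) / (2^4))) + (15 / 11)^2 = 19958657 / 88209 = 226.27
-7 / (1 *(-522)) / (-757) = -0.00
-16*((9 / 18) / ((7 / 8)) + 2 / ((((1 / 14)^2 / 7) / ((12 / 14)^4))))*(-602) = 14271872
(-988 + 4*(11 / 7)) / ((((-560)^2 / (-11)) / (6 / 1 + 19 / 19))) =9449 / 39200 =0.24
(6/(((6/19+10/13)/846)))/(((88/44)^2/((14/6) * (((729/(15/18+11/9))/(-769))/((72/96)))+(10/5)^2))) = 5719394421/1906351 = 3000.18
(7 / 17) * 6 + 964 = 16430 / 17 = 966.47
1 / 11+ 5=56 / 11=5.09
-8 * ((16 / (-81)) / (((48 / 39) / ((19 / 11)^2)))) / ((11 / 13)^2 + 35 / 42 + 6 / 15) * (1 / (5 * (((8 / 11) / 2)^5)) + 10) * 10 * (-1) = -841699381835 / 1033208352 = -814.65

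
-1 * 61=-61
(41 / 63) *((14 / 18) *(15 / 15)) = 41 / 81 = 0.51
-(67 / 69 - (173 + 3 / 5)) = 59557 / 345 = 172.63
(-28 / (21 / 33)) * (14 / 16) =-77 / 2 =-38.50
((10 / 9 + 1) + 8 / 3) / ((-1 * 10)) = -43 / 90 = -0.48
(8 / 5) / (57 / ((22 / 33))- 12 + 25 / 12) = 96 / 4535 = 0.02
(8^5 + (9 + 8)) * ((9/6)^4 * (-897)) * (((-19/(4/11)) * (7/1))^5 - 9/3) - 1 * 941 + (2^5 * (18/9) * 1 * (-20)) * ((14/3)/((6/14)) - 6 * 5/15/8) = 143686772581826023873939439/147456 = 974438290621107475273.57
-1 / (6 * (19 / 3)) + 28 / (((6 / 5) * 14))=187 / 114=1.64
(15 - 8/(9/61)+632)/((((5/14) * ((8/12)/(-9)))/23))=-515361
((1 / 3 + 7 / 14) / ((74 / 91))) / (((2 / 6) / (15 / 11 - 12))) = -53235 / 1628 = -32.70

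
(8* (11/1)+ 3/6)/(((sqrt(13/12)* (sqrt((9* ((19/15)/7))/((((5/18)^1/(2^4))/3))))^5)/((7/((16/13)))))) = 63240625* sqrt(10374)/17695466717184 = 0.00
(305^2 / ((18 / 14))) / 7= 93025 / 9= 10336.11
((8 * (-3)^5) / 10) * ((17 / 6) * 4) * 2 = -22032 / 5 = -4406.40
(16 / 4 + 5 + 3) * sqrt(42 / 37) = 12 * sqrt(1554) / 37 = 12.79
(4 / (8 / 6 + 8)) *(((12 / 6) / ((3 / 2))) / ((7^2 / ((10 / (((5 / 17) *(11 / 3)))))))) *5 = 2040 / 3773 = 0.54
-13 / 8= -1.62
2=2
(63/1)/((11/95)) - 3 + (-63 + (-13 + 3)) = 5149/11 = 468.09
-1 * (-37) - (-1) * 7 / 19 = 710 / 19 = 37.37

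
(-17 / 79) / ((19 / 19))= -17 / 79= -0.22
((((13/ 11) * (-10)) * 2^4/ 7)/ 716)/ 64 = -65/ 110264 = -0.00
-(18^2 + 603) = -927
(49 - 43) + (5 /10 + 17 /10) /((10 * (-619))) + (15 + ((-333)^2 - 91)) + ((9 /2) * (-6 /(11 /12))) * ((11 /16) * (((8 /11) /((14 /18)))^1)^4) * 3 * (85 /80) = 120515902143763799 /1087986618950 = 110769.65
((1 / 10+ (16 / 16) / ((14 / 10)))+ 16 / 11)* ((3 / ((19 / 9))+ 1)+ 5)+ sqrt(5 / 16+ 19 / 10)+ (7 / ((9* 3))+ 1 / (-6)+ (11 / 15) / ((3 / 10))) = 20.86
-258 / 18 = -43 / 3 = -14.33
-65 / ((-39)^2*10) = -1 / 234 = -0.00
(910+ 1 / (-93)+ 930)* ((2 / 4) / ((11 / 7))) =1197833 / 2046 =585.45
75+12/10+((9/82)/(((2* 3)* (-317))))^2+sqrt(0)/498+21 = 1313537542029/13513760720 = 97.20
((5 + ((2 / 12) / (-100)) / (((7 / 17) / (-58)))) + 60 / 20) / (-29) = -17293 / 60900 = -0.28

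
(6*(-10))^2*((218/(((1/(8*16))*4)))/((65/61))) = 306385920/13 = 23568147.69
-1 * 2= -2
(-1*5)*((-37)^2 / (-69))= 6845 / 69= 99.20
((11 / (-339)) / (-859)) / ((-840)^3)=-0.00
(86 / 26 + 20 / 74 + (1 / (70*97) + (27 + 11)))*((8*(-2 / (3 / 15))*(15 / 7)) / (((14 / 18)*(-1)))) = 146657186280 / 16003351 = 9164.15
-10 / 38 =-5 / 19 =-0.26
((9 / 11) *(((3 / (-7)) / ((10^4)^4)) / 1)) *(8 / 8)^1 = -0.00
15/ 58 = 0.26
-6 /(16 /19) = -7.12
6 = 6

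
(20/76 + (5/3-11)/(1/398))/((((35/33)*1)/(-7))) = 2328931/95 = 24515.06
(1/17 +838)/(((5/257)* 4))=3661479/340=10769.06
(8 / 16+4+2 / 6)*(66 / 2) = 319 / 2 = 159.50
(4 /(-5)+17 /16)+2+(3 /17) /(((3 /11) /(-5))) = -1323 /1360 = -0.97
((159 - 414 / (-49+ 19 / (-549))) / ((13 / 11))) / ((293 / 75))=371874195 / 10253828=36.27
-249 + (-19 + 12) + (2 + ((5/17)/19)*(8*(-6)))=-82282/323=-254.74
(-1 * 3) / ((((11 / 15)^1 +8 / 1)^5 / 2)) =-4556250 / 38579489651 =-0.00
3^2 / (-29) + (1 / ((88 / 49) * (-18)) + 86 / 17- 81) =-59569885 / 780912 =-76.28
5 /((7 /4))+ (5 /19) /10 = 767 /266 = 2.88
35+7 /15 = 532 /15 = 35.47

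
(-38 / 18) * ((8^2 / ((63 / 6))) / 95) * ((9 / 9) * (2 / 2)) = -128 / 945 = -0.14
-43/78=-0.55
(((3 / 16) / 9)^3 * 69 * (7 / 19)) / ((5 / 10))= 161 / 350208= 0.00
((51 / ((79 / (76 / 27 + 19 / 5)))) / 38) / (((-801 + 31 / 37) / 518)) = -7656817 / 105249330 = -0.07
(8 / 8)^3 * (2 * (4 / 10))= 4 / 5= 0.80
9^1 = 9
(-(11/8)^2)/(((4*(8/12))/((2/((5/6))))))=-1089/640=-1.70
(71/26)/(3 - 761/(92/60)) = -1633/294996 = -0.01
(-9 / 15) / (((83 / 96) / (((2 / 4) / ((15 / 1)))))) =-48 / 2075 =-0.02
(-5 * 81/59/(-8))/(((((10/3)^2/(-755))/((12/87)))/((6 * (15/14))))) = -51.70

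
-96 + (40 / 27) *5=-2392 / 27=-88.59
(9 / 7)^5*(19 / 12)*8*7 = 747954 / 2401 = 311.52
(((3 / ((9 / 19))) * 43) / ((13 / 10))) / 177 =1.18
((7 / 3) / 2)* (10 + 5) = 35 / 2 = 17.50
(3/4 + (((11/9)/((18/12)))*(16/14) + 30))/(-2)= -23951/1512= -15.84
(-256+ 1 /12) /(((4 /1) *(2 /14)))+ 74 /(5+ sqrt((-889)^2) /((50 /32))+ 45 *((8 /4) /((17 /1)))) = -587854039 /1312976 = -447.73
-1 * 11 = -11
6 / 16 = 3 / 8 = 0.38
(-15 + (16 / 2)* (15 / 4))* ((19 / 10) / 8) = 57 / 16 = 3.56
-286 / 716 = -143 / 358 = -0.40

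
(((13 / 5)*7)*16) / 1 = 1456 / 5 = 291.20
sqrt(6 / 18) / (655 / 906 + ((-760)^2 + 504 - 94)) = 302* sqrt(3) / 523677715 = 0.00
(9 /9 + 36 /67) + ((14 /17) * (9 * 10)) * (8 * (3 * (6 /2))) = 6079991 /1139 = 5338.01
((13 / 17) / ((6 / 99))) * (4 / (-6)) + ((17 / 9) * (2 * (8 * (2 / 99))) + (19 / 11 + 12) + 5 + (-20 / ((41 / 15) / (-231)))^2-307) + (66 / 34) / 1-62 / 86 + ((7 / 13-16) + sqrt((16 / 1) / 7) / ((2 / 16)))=32 * sqrt(7) / 7 + 40659096845418587 / 14233317813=2856626.23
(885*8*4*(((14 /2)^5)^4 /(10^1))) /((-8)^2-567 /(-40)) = 153201151291415041920 /53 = 2890587760215378149.43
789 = 789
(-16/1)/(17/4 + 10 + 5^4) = -64/2557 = -0.03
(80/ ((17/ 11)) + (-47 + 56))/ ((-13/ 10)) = -10330/ 221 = -46.74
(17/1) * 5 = 85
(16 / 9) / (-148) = -4 / 333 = -0.01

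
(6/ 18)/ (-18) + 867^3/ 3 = 11730858533/ 54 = 217238120.98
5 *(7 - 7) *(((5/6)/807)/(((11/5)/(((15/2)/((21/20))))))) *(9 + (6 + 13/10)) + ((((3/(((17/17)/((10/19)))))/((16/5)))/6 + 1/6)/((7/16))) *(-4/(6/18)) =-908/133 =-6.83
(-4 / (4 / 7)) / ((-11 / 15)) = 105 / 11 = 9.55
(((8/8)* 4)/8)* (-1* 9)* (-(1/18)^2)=0.01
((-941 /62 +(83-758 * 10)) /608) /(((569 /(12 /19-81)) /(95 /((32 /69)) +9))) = 4866795557055 /13041006592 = 373.19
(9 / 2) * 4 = 18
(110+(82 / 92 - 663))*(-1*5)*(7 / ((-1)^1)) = -888895 / 46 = -19323.80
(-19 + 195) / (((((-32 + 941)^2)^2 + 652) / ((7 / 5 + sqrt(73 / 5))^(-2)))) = 113850 / 4260982159956733 - 3850 * sqrt(365) / 4260982159956733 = 0.00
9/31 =0.29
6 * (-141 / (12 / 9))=-1269 / 2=-634.50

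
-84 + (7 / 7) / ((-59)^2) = -292403 / 3481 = -84.00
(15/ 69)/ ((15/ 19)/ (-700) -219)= -13300/ 13398489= -0.00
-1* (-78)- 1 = 77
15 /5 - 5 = -2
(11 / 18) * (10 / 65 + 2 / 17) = 0.17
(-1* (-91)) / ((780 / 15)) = 7 / 4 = 1.75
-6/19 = -0.32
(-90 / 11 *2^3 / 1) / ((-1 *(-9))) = -80 / 11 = -7.27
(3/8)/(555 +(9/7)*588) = 0.00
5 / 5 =1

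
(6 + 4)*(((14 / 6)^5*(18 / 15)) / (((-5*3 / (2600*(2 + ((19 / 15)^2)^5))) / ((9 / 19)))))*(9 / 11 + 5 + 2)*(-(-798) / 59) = -61319956512962163755648 / 673642986328125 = -91027380.61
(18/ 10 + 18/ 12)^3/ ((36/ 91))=363363/ 4000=90.84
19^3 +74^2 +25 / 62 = 764795 / 62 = 12335.40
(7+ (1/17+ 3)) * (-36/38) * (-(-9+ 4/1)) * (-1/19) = 810/323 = 2.51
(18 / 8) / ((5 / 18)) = 8.10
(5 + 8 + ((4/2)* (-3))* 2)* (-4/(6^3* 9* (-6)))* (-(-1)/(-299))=-1/871884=-0.00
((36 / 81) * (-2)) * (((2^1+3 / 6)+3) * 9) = -44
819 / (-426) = -273 / 142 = -1.92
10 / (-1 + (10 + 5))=5 / 7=0.71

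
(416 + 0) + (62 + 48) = 526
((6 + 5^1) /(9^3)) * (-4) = -44 /729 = -0.06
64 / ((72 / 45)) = 40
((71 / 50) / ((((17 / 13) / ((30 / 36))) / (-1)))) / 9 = -923 / 9180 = -0.10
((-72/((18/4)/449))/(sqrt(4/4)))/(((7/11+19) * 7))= -9878/189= -52.26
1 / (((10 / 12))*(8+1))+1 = 1.13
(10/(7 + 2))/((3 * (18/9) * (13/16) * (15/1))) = 16/1053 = 0.02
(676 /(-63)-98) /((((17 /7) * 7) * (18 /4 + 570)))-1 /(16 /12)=-3746537 /4922316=-0.76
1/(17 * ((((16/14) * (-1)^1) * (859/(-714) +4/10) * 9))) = 245/34404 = 0.01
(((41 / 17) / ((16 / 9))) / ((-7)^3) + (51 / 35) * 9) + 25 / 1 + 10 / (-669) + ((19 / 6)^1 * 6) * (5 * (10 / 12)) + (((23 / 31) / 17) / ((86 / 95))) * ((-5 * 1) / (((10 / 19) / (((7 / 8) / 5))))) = 97494434518343 / 831992269920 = 117.18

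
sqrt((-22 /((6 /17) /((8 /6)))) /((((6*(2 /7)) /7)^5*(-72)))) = 16807*sqrt(1122) /15552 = 36.20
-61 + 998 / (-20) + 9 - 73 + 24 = -1509 / 10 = -150.90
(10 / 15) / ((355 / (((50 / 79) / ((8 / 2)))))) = 5 / 16827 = 0.00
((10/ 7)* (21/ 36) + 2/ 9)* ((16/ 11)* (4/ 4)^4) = 152/ 99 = 1.54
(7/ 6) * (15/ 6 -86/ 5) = -343/ 20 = -17.15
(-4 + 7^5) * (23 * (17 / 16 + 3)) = 25120485 / 16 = 1570030.31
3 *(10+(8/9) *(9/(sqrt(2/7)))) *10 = 300+120 *sqrt(14) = 749.00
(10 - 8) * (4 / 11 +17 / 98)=579 / 539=1.07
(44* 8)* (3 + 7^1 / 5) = 7744 / 5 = 1548.80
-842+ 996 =154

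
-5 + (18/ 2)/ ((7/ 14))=13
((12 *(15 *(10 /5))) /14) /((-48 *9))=-5 /84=-0.06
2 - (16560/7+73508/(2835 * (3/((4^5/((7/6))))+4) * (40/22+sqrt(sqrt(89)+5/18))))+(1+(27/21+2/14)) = -16529/7 - 150544384/(23244165 * (20/11+sqrt(5/18+sqrt(89)))) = -2362.60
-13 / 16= -0.81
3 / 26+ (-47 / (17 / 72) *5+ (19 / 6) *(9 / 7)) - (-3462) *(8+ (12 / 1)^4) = 111097397973 / 1547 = 71814736.89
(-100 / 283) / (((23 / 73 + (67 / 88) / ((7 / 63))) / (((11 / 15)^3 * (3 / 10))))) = -17100688 / 2931788025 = -0.01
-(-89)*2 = 178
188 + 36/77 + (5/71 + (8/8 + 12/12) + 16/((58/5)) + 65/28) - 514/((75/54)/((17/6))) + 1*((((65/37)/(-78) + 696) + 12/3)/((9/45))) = 4655739413837/1759827300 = 2645.57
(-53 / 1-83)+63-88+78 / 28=-2215 / 14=-158.21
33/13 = 2.54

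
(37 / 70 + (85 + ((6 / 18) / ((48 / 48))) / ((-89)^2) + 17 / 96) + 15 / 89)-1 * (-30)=3083941811 / 26614560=115.87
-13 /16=-0.81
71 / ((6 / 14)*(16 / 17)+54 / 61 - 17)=-515389 / 114049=-4.52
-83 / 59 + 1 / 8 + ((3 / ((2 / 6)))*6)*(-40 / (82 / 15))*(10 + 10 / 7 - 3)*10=-4511549635 / 135464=-33304.42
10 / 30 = 1 / 3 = 0.33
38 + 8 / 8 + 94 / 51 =2083 / 51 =40.84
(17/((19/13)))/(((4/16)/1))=884/19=46.53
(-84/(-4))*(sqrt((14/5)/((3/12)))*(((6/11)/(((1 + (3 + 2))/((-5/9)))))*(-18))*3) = 252*sqrt(70)/11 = 191.67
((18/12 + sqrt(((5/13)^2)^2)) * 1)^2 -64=-7001367/114244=-61.28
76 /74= 38 /37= 1.03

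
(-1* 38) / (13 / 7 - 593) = 133 / 2069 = 0.06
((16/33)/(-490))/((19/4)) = -32/153615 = -0.00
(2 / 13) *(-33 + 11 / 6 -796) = -4963 / 39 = -127.26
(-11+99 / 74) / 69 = -715 / 5106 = -0.14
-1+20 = 19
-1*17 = -17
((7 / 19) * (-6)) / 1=-42 / 19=-2.21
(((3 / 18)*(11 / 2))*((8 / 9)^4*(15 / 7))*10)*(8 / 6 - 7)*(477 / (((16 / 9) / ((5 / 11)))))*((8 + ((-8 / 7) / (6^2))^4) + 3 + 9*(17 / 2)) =-19870785236056000 / 26795786661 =-741563.79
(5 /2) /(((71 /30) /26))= 1950 /71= 27.46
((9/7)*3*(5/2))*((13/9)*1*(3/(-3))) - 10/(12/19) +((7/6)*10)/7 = -590/21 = -28.10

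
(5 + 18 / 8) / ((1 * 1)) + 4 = 45 / 4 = 11.25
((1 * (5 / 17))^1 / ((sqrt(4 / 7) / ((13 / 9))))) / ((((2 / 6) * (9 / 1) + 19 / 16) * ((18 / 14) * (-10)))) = -364 * sqrt(7) / 92259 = -0.01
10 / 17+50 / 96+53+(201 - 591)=-335.89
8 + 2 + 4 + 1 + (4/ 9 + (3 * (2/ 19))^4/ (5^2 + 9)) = 307954355/ 19939113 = 15.44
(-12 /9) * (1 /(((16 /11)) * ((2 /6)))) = -11 /4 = -2.75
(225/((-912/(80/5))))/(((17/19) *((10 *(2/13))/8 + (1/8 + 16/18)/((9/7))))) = -4.50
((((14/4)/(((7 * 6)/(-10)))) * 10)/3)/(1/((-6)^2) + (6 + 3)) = -4/13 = -0.31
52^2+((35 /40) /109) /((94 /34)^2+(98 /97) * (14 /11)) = 6492472703309 /2401061592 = 2704.00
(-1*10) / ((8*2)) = -5 / 8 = -0.62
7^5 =16807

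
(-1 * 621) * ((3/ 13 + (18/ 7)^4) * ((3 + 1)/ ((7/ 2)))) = -6815554488/ 218491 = -31193.75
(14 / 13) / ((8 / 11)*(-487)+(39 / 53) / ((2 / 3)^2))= -32648 / 10687183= -0.00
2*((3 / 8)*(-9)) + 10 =13 / 4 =3.25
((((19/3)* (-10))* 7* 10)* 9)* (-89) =3551100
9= 9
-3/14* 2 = -3/7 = -0.43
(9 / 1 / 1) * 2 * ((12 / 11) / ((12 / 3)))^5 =4374 / 161051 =0.03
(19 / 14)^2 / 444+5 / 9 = 146123 / 261072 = 0.56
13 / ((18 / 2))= 13 / 9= 1.44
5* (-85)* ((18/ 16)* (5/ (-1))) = 19125/ 8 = 2390.62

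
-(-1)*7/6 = 7/6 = 1.17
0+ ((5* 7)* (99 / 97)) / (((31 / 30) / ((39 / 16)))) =2027025 / 24056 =84.26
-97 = -97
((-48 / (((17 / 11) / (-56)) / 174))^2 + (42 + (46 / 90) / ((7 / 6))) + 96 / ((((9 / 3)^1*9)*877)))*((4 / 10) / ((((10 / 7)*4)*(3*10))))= 914034431877113063 / 4277019375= 213708274.79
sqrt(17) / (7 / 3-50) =-3* sqrt(17) / 143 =-0.09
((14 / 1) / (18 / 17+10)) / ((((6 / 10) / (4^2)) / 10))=47600 / 141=337.59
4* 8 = 32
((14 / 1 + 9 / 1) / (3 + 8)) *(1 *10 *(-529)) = -121670 / 11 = -11060.91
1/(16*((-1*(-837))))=1/13392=0.00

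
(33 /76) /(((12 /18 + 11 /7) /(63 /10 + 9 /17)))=804573 /607240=1.32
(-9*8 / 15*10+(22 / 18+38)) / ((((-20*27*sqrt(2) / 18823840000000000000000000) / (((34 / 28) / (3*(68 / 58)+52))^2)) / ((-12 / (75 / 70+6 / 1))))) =-526871900240000000000000000*sqrt(2) / 4242051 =-175648380218128530800.85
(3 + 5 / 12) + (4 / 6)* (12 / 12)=49 / 12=4.08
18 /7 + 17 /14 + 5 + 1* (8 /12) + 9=775 /42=18.45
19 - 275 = -256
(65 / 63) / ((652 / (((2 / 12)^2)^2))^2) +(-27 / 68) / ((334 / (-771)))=117050668721561303 / 127705951289806848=0.92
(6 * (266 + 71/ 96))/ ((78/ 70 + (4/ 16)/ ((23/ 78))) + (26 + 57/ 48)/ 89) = 1834613515/ 2599383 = 705.79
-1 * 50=-50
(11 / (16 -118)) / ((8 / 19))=-0.26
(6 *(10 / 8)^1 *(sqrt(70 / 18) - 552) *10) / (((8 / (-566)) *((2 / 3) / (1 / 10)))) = 878715 / 2 - 4245 *sqrt(35) / 16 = 437787.89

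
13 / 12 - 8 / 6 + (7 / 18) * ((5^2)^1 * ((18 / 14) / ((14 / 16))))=393 / 28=14.04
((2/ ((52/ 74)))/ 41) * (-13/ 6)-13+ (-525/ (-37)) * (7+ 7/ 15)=844625/ 9102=92.80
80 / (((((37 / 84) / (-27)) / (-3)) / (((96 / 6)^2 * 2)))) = 278691840 / 37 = 7532211.89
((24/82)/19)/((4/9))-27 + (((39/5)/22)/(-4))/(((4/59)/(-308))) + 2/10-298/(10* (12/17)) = 31193621/93480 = 333.69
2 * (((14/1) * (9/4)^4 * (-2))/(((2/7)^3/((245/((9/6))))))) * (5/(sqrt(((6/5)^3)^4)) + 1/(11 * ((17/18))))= -27263713961505/1531904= -17797273.17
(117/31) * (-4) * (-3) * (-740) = -1038960/31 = -33514.84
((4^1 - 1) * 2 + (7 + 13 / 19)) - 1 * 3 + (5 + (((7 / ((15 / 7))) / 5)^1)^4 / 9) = 84969687469 / 5410546875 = 15.70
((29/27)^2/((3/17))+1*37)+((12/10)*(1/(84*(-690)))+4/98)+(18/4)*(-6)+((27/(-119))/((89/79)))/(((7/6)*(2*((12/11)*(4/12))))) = 1523429264059/93229130925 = 16.34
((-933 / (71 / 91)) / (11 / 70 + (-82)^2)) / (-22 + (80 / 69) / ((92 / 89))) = 40307155 / 4732081911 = 0.01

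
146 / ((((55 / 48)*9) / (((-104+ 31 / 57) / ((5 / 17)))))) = -234181664 / 47025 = -4979.94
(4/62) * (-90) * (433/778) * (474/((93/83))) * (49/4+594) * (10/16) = -517993.57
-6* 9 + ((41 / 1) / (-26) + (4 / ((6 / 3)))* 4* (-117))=-25781 / 26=-991.58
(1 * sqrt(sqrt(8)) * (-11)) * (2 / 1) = -22 * 2^(3 / 4) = -37.00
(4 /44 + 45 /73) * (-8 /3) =-4544 /2409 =-1.89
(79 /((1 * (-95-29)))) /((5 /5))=-79 /124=-0.64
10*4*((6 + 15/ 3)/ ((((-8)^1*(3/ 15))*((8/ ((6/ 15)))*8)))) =-1.72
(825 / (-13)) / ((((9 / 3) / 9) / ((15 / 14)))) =-37125 / 182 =-203.98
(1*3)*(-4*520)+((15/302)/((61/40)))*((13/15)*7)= -57474820/9211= -6239.80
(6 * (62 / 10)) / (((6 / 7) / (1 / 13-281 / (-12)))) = 159061 / 156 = 1019.62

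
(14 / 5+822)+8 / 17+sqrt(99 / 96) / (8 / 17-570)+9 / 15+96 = 78359 / 85-17*sqrt(66) / 77456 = 921.87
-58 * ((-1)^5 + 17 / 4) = -377 / 2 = -188.50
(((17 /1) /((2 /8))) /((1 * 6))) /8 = 17 /12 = 1.42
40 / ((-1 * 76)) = -10 / 19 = -0.53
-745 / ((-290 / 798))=59451 / 29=2050.03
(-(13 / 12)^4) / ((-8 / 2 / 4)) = 28561 / 20736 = 1.38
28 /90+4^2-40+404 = 17114 /45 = 380.31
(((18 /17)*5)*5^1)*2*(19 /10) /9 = 190 /17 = 11.18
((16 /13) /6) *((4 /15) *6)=64 /195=0.33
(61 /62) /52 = 61 /3224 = 0.02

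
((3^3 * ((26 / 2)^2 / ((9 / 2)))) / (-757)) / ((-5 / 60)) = 12168 / 757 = 16.07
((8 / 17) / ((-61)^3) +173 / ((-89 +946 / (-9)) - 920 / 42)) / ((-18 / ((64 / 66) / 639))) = 672893271920 / 9966024442111419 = 0.00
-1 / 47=-0.02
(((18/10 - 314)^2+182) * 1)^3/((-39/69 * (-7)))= 47805489827038706679/203125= 235350103763882.86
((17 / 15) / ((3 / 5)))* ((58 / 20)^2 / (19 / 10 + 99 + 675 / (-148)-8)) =528989 / 2941695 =0.18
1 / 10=0.10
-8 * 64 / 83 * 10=-61.69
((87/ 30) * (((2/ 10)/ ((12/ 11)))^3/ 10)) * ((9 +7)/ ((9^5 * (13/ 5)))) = 38599/ 207261990000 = 0.00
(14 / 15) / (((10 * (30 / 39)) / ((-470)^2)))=402038 / 15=26802.53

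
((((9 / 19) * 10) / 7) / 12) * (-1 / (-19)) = 15 / 5054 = 0.00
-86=-86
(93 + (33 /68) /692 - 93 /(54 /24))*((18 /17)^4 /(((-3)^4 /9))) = 7.22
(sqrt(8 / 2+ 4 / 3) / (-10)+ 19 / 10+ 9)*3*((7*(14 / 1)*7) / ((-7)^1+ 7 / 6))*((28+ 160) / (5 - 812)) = 6024648 / 6725 - 73696*sqrt(3) / 6725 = 876.88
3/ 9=1/ 3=0.33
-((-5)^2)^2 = -625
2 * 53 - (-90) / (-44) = 2287 / 22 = 103.95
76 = 76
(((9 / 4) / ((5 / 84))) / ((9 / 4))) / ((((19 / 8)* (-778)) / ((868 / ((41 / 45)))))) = -8.66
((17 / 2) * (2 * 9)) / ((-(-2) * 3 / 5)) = 127.50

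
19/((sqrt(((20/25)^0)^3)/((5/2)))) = 47.50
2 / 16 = 1 / 8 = 0.12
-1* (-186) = 186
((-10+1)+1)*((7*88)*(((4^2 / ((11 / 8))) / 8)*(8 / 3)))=-57344 / 3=-19114.67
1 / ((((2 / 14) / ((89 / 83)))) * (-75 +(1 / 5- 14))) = -3115 / 36852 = -0.08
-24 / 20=-6 / 5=-1.20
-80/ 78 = -40/ 39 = -1.03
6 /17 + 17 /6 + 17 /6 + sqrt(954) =307 /51 + 3*sqrt(106) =36.91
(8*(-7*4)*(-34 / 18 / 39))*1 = 3808 / 351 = 10.85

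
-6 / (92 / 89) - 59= -2981 / 46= -64.80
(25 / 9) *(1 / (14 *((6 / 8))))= 50 / 189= 0.26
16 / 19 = 0.84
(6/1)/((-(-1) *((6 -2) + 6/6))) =6/5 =1.20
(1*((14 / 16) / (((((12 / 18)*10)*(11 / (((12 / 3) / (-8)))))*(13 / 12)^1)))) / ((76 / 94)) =-2961 / 434720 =-0.01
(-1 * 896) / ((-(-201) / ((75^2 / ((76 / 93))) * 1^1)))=-39060000 / 1273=-30683.42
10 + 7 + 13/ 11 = 200/ 11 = 18.18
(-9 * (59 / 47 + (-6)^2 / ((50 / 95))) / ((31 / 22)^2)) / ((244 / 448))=-7985976768 / 13775935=-579.70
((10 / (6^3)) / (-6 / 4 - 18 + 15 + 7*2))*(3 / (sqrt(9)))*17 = 85 / 1026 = 0.08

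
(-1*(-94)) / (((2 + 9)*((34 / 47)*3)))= 2209 / 561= 3.94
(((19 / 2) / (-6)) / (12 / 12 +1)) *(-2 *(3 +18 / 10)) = 38 / 5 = 7.60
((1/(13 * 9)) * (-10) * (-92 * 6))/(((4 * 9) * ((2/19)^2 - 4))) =-8303/25272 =-0.33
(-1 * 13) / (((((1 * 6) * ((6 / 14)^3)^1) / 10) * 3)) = -91.75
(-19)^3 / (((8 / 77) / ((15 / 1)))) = -7922145 / 8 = -990268.12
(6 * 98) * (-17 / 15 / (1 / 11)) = -36652 / 5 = -7330.40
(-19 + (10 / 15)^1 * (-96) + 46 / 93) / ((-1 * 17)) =7673 / 1581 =4.85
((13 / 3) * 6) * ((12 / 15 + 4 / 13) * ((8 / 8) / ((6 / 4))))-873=-4269 / 5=-853.80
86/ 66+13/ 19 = 1.99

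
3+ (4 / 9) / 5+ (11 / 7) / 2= 2441 / 630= 3.87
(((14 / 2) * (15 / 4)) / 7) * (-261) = -3915 / 4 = -978.75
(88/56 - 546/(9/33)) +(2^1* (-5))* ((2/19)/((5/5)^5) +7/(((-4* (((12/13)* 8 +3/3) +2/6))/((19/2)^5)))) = 88746189247/578816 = 153323.66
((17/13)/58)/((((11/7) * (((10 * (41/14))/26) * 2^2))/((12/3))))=833/65395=0.01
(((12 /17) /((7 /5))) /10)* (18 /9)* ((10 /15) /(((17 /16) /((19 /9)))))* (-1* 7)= -2432 /2601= -0.94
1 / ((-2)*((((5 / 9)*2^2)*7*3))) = -3 / 280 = -0.01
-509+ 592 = 83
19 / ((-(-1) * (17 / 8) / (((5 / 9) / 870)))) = 76 / 13311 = 0.01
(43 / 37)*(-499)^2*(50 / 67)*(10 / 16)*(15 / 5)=4015141125 / 9916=404915.40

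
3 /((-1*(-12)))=1 /4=0.25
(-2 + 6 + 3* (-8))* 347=-6940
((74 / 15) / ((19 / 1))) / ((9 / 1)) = 0.03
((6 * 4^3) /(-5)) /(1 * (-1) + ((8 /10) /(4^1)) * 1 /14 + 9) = -9.58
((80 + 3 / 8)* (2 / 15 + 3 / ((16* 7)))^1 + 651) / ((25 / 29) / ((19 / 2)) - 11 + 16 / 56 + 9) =-4916246257 / 12023040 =-408.90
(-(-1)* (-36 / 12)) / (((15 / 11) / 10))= -22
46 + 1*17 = 63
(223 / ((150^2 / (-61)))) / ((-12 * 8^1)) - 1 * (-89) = 192253603 / 2160000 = 89.01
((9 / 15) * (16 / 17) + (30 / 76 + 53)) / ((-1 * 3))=-17.99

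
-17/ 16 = -1.06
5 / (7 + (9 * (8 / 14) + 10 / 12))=42 / 109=0.39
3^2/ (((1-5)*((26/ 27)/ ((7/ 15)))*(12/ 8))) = -189/ 260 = -0.73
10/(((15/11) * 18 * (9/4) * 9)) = 44/2187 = 0.02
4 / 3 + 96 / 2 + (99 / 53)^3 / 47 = 1038499309 / 20991657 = 49.47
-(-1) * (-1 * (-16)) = 16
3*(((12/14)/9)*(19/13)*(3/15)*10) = 76/91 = 0.84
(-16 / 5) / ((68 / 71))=-284 / 85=-3.34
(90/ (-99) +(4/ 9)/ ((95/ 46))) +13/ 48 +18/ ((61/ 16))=39454919/ 9179280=4.30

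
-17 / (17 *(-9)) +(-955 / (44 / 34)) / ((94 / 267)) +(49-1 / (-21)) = -266684339 / 130284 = -2046.95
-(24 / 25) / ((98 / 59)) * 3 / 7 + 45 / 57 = 88269 / 162925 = 0.54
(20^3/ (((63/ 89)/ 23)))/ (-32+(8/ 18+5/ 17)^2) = -42593976000/ 5154233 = -8263.88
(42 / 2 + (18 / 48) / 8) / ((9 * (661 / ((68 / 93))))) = 7633 / 2950704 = 0.00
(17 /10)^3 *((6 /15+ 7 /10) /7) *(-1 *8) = -54043 /8750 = -6.18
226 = 226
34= 34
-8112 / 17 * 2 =-954.35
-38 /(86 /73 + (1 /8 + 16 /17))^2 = -3745476992 /496442961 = -7.54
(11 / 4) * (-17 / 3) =-187 / 12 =-15.58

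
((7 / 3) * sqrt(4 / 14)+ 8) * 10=10 * sqrt(14) / 3+ 80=92.47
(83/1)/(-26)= -83/26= -3.19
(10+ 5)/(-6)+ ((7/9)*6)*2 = 41/6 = 6.83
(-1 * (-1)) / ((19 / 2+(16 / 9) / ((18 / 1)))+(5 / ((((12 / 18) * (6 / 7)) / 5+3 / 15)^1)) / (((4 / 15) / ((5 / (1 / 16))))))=1782 / 8522105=0.00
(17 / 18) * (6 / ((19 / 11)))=187 / 57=3.28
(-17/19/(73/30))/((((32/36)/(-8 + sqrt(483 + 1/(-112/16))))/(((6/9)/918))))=10/4161 - 65 * sqrt(35)/58254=-0.00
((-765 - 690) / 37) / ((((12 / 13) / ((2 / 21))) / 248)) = -781820 / 777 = -1006.20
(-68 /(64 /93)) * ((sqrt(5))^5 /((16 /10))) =-197625 * sqrt(5) /128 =-3452.37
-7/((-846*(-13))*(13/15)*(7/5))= -25/47658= -0.00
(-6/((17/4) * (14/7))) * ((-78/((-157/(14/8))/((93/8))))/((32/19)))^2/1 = -698103230643/27461746688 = -25.42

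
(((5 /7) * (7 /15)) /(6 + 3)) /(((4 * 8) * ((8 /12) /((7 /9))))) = 7 /5184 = 0.00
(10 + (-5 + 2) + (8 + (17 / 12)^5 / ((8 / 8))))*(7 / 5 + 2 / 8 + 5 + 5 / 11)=147.11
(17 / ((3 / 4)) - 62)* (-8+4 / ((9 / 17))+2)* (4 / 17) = -6608 / 459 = -14.40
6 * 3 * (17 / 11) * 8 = 2448 / 11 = 222.55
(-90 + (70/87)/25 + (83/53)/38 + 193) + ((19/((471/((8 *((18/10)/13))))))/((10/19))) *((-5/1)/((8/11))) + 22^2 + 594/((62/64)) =33248981544247/27715545195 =1199.65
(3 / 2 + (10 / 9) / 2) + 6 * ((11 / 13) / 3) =877 / 234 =3.75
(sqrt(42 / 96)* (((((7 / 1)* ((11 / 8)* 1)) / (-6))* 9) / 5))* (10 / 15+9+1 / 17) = -2387* sqrt(7) / 340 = -18.57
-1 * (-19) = 19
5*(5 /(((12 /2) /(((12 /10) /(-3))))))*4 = -20 /3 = -6.67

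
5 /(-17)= -0.29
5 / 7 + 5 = 40 / 7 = 5.71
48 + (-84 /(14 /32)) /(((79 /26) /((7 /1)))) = -31152 /79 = -394.33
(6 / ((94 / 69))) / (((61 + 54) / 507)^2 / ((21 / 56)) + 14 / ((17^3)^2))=3853018081780101 / 120026983024126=32.10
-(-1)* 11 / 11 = 1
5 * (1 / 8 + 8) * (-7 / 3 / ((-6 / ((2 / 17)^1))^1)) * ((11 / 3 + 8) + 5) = 56875 / 1836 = 30.98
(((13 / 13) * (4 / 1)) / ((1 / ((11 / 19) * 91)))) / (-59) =-4004 / 1121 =-3.57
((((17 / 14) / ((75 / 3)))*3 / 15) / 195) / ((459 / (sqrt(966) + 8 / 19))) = 4 / 87530625 + sqrt(966) / 9213750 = 0.00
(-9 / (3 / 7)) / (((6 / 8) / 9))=-252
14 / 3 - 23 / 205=4.55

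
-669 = -669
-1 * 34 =-34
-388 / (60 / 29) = -2813 / 15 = -187.53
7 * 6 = 42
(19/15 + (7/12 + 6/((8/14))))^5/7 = 919358226007/22400000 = 41042.78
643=643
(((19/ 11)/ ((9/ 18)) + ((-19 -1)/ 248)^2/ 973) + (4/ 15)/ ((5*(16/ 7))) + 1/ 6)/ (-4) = -234289647/ 257139575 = -0.91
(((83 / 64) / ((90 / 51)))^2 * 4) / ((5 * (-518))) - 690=-690.00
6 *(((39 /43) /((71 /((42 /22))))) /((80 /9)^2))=0.00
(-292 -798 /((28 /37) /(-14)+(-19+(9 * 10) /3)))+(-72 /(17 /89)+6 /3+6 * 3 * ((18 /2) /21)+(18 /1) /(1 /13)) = -8002468 /16065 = -498.13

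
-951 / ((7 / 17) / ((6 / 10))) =-48501 / 35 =-1385.74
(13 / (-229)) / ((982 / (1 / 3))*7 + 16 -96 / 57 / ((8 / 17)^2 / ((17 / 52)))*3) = -25688 / 9335402321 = -0.00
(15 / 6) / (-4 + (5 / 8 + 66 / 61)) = -1220 / 1119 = -1.09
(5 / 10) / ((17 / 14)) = 7 / 17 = 0.41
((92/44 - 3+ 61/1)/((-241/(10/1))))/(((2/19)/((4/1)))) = -251180/2651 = -94.75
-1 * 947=-947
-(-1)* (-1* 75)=-75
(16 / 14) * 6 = 48 / 7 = 6.86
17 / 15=1.13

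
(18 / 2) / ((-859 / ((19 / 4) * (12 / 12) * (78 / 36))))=-741 / 6872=-0.11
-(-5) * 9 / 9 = 5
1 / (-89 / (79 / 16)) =-79 / 1424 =-0.06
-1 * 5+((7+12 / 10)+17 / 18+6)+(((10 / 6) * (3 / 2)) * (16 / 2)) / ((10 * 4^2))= 3697 / 360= 10.27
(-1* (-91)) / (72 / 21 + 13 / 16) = 10192 / 475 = 21.46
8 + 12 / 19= 164 / 19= 8.63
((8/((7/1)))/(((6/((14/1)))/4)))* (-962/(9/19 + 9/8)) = -4679168/729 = -6418.61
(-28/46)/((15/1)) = -14/345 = -0.04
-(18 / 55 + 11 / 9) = -767 / 495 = -1.55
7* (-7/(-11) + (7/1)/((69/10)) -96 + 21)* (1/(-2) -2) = 974260/759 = 1283.61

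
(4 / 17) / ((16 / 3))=3 / 68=0.04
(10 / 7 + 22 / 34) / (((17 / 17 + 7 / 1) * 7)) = 247 / 6664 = 0.04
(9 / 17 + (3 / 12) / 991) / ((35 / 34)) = 5099 / 9910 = 0.51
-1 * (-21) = 21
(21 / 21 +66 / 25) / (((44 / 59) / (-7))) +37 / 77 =-259381 / 7700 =-33.69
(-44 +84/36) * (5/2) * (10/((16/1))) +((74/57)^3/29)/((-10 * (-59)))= -1650336461333/25349217840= -65.10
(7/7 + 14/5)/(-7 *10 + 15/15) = -19/345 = -0.06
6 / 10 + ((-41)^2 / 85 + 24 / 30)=360 / 17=21.18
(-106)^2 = 11236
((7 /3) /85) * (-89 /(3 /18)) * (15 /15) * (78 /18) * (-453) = 2445898 /85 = 28775.27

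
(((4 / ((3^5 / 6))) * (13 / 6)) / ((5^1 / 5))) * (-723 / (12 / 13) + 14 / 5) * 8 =-541112 / 405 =-1336.08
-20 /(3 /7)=-140 /3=-46.67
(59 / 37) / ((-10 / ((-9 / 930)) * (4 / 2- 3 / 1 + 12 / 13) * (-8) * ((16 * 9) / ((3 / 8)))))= 767 / 117452800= 0.00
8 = 8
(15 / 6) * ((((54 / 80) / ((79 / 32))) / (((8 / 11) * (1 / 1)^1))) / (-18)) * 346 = -5709 / 316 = -18.07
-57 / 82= -0.70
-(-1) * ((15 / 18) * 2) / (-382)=-5 / 1146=-0.00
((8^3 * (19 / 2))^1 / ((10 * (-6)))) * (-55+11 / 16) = 66044 / 15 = 4402.93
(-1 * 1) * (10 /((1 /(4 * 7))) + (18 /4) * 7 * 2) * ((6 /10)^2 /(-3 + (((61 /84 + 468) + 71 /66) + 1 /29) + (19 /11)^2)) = -101101308 /384672875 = -0.26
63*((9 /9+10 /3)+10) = 903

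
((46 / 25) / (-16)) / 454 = -23 / 90800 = -0.00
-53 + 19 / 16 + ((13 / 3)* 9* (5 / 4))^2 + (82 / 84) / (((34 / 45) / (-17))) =32239 / 14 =2302.79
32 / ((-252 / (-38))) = 304 / 63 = 4.83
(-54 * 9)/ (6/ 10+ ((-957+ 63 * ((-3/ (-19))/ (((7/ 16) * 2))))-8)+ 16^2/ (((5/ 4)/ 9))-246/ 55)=-253935/ 462776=-0.55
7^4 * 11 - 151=26260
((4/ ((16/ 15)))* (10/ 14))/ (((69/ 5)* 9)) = 0.02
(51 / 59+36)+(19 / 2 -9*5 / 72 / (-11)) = 241019 / 5192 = 46.42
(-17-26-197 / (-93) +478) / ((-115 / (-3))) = 40652 / 3565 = 11.40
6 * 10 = 60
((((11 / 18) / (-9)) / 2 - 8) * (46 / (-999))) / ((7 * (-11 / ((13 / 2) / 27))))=-778297 / 672922404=-0.00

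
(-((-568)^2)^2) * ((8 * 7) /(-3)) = 5828829741056 /3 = 1942943247018.67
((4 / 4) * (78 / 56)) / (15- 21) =-0.23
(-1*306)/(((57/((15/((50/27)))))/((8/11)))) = -33048/1045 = -31.62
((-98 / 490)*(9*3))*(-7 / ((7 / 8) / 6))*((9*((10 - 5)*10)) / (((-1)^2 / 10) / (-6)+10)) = 6998400 / 599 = 11683.47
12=12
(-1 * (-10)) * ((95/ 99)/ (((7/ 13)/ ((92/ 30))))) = 113620/ 2079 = 54.65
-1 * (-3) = 3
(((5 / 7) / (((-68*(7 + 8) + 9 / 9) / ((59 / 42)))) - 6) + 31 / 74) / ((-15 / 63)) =30937712 / 1319605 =23.44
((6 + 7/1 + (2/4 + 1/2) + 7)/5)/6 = 7/10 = 0.70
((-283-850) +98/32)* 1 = -18079/16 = -1129.94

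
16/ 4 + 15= 19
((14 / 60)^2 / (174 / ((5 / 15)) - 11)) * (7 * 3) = 49 / 21900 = 0.00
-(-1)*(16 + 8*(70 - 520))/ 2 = -1792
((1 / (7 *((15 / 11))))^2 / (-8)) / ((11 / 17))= -187 / 88200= -0.00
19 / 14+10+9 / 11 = 1875 / 154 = 12.18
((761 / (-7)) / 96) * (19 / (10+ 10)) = -14459 / 13440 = -1.08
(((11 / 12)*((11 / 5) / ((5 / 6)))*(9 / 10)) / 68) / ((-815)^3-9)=-1089 / 18405675056000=-0.00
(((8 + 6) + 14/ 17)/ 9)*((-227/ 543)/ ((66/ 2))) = -6356/ 304623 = -0.02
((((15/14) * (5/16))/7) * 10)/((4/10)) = 1.20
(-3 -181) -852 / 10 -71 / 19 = -25929 / 95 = -272.94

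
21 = 21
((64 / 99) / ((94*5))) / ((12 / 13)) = 104 / 69795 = 0.00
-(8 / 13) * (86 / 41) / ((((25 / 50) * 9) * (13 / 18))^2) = -0.12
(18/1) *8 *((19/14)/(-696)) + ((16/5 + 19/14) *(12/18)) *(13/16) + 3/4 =143123/48720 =2.94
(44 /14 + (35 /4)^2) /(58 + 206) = 8927 /29568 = 0.30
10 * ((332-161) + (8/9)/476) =1710.02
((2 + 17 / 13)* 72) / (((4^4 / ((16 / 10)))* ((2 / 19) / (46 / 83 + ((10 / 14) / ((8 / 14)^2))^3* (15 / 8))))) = 403581927159 / 1414266880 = 285.36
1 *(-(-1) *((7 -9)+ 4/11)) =-18/11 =-1.64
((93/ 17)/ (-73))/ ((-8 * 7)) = 93/ 69496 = 0.00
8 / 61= 0.13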